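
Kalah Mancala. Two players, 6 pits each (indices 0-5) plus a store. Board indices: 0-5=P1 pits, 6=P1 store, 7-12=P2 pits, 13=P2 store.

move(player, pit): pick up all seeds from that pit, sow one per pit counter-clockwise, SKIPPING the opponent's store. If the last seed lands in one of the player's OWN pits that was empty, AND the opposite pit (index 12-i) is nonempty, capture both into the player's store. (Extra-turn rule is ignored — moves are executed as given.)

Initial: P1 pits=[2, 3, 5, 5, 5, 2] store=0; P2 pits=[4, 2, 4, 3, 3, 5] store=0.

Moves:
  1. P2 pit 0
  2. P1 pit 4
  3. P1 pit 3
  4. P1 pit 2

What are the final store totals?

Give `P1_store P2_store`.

Answer: 3 0

Derivation:
Move 1: P2 pit0 -> P1=[2,3,5,5,5,2](0) P2=[0,3,5,4,4,5](0)
Move 2: P1 pit4 -> P1=[2,3,5,5,0,3](1) P2=[1,4,6,4,4,5](0)
Move 3: P1 pit3 -> P1=[2,3,5,0,1,4](2) P2=[2,5,6,4,4,5](0)
Move 4: P1 pit2 -> P1=[2,3,0,1,2,5](3) P2=[3,5,6,4,4,5](0)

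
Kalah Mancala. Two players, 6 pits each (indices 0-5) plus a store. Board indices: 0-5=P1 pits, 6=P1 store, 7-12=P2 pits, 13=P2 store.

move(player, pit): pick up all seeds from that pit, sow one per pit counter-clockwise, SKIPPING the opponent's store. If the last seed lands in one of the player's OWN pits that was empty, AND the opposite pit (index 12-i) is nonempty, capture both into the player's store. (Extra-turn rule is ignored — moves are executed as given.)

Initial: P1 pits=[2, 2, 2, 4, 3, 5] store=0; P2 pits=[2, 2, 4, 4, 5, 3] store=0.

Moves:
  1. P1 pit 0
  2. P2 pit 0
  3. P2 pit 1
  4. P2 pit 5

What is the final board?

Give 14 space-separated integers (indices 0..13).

Move 1: P1 pit0 -> P1=[0,3,3,4,3,5](0) P2=[2,2,4,4,5,3](0)
Move 2: P2 pit0 -> P1=[0,3,3,4,3,5](0) P2=[0,3,5,4,5,3](0)
Move 3: P2 pit1 -> P1=[0,3,3,4,3,5](0) P2=[0,0,6,5,6,3](0)
Move 4: P2 pit5 -> P1=[1,4,3,4,3,5](0) P2=[0,0,6,5,6,0](1)

Answer: 1 4 3 4 3 5 0 0 0 6 5 6 0 1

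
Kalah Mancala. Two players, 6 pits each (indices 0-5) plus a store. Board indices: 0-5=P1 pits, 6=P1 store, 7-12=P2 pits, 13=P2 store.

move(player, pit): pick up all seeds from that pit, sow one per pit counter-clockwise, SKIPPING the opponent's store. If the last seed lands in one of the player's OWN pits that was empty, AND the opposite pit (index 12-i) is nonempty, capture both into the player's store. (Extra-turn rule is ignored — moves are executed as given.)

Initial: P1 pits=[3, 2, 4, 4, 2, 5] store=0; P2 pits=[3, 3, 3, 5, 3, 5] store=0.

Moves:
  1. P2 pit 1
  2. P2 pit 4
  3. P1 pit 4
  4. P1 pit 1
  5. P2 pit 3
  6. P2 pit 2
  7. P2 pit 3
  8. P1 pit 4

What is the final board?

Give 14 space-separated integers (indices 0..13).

Move 1: P2 pit1 -> P1=[3,2,4,4,2,5](0) P2=[3,0,4,6,4,5](0)
Move 2: P2 pit4 -> P1=[4,3,4,4,2,5](0) P2=[3,0,4,6,0,6](1)
Move 3: P1 pit4 -> P1=[4,3,4,4,0,6](1) P2=[3,0,4,6,0,6](1)
Move 4: P1 pit1 -> P1=[4,0,5,5,1,6](1) P2=[3,0,4,6,0,6](1)
Move 5: P2 pit3 -> P1=[5,1,6,5,1,6](1) P2=[3,0,4,0,1,7](2)
Move 6: P2 pit2 -> P1=[5,1,6,5,1,6](1) P2=[3,0,0,1,2,8](3)
Move 7: P2 pit3 -> P1=[5,1,6,5,1,6](1) P2=[3,0,0,0,3,8](3)
Move 8: P1 pit4 -> P1=[5,1,6,5,0,7](1) P2=[3,0,0,0,3,8](3)

Answer: 5 1 6 5 0 7 1 3 0 0 0 3 8 3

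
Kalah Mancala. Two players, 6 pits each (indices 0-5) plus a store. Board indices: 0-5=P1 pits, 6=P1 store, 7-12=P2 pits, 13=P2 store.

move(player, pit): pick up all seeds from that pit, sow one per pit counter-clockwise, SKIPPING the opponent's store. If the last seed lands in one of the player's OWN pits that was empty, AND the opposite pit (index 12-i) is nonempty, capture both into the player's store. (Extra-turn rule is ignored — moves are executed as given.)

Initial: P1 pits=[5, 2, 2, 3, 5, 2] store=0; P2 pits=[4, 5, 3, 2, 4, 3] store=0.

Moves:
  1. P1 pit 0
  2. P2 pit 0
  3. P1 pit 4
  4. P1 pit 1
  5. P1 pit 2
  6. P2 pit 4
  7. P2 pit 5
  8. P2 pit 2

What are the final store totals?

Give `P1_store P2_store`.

Answer: 10 3

Derivation:
Move 1: P1 pit0 -> P1=[0,3,3,4,6,3](0) P2=[4,5,3,2,4,3](0)
Move 2: P2 pit0 -> P1=[0,3,3,4,6,3](0) P2=[0,6,4,3,5,3](0)
Move 3: P1 pit4 -> P1=[0,3,3,4,0,4](1) P2=[1,7,5,4,5,3](0)
Move 4: P1 pit1 -> P1=[0,0,4,5,0,4](9) P2=[1,0,5,4,5,3](0)
Move 5: P1 pit2 -> P1=[0,0,0,6,1,5](10) P2=[1,0,5,4,5,3](0)
Move 6: P2 pit4 -> P1=[1,1,1,6,1,5](10) P2=[1,0,5,4,0,4](1)
Move 7: P2 pit5 -> P1=[2,2,2,6,1,5](10) P2=[1,0,5,4,0,0](2)
Move 8: P2 pit2 -> P1=[3,2,2,6,1,5](10) P2=[1,0,0,5,1,1](3)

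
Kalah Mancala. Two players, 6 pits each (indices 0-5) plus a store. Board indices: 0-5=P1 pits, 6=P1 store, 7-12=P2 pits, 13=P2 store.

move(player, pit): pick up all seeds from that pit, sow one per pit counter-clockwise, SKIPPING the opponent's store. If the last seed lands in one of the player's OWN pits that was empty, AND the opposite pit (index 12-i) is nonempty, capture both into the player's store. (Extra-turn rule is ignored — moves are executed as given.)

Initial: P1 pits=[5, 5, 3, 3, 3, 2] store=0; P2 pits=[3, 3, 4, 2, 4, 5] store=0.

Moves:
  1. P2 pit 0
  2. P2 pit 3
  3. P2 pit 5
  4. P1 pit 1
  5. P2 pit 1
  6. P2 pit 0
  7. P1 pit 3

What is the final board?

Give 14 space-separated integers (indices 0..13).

Move 1: P2 pit0 -> P1=[5,5,3,3,3,2](0) P2=[0,4,5,3,4,5](0)
Move 2: P2 pit3 -> P1=[5,5,3,3,3,2](0) P2=[0,4,5,0,5,6](1)
Move 3: P2 pit5 -> P1=[6,6,4,4,4,2](0) P2=[0,4,5,0,5,0](2)
Move 4: P1 pit1 -> P1=[6,0,5,5,5,3](1) P2=[1,4,5,0,5,0](2)
Move 5: P2 pit1 -> P1=[0,0,5,5,5,3](1) P2=[1,0,6,1,6,0](9)
Move 6: P2 pit0 -> P1=[0,0,5,5,0,3](1) P2=[0,0,6,1,6,0](15)
Move 7: P1 pit3 -> P1=[0,0,5,0,1,4](2) P2=[1,1,6,1,6,0](15)

Answer: 0 0 5 0 1 4 2 1 1 6 1 6 0 15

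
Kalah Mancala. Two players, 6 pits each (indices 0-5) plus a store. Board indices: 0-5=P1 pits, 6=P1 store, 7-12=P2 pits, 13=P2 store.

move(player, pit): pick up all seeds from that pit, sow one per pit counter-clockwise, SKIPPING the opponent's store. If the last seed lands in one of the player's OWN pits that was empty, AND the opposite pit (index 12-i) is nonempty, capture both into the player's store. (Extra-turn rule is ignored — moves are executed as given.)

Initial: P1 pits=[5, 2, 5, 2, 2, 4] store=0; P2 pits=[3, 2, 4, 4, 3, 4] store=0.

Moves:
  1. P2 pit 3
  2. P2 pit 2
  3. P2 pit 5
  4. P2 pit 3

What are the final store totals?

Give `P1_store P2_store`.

Move 1: P2 pit3 -> P1=[6,2,5,2,2,4](0) P2=[3,2,4,0,4,5](1)
Move 2: P2 pit2 -> P1=[6,2,5,2,2,4](0) P2=[3,2,0,1,5,6](2)
Move 3: P2 pit5 -> P1=[7,3,6,3,3,4](0) P2=[3,2,0,1,5,0](3)
Move 4: P2 pit3 -> P1=[7,3,6,3,3,4](0) P2=[3,2,0,0,6,0](3)

Answer: 0 3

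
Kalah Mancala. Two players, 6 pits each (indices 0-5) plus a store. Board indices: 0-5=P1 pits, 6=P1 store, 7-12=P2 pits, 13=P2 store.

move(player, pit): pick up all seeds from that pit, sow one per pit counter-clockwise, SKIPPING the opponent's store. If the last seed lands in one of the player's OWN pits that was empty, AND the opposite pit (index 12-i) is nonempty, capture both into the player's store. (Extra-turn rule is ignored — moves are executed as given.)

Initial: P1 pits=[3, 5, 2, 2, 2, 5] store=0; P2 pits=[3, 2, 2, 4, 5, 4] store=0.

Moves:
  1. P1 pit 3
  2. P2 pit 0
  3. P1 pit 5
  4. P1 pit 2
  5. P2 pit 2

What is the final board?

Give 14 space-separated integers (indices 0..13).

Move 1: P1 pit3 -> P1=[3,5,2,0,3,6](0) P2=[3,2,2,4,5,4](0)
Move 2: P2 pit0 -> P1=[3,5,2,0,3,6](0) P2=[0,3,3,5,5,4](0)
Move 3: P1 pit5 -> P1=[3,5,2,0,3,0](1) P2=[1,4,4,6,6,4](0)
Move 4: P1 pit2 -> P1=[3,5,0,1,4,0](1) P2=[1,4,4,6,6,4](0)
Move 5: P2 pit2 -> P1=[3,5,0,1,4,0](1) P2=[1,4,0,7,7,5](1)

Answer: 3 5 0 1 4 0 1 1 4 0 7 7 5 1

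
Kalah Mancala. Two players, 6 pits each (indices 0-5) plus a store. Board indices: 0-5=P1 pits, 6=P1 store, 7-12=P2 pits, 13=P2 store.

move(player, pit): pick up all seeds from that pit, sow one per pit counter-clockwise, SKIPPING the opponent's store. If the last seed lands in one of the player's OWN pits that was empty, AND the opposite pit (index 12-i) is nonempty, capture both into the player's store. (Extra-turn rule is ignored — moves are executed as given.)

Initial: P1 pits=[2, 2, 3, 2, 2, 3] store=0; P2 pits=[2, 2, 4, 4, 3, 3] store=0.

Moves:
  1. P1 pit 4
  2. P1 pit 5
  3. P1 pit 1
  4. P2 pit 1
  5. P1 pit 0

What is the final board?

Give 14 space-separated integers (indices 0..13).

Answer: 0 1 5 3 0 0 2 3 0 6 5 4 3 0

Derivation:
Move 1: P1 pit4 -> P1=[2,2,3,2,0,4](1) P2=[2,2,4,4,3,3](0)
Move 2: P1 pit5 -> P1=[2,2,3,2,0,0](2) P2=[3,3,5,4,3,3](0)
Move 3: P1 pit1 -> P1=[2,0,4,3,0,0](2) P2=[3,3,5,4,3,3](0)
Move 4: P2 pit1 -> P1=[2,0,4,3,0,0](2) P2=[3,0,6,5,4,3](0)
Move 5: P1 pit0 -> P1=[0,1,5,3,0,0](2) P2=[3,0,6,5,4,3](0)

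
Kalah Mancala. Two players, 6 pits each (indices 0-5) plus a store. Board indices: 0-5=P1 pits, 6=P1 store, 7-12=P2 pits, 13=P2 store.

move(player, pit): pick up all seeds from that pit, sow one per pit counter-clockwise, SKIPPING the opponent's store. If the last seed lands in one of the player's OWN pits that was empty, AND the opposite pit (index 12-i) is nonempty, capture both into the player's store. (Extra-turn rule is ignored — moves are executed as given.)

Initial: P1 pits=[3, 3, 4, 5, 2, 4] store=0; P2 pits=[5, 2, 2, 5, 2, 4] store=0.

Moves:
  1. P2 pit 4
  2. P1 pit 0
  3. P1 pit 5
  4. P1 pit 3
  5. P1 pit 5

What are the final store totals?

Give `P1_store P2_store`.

Move 1: P2 pit4 -> P1=[3,3,4,5,2,4](0) P2=[5,2,2,5,0,5](1)
Move 2: P1 pit0 -> P1=[0,4,5,6,2,4](0) P2=[5,2,2,5,0,5](1)
Move 3: P1 pit5 -> P1=[0,4,5,6,2,0](1) P2=[6,3,3,5,0,5](1)
Move 4: P1 pit3 -> P1=[0,4,5,0,3,1](2) P2=[7,4,4,5,0,5](1)
Move 5: P1 pit5 -> P1=[0,4,5,0,3,0](3) P2=[7,4,4,5,0,5](1)

Answer: 3 1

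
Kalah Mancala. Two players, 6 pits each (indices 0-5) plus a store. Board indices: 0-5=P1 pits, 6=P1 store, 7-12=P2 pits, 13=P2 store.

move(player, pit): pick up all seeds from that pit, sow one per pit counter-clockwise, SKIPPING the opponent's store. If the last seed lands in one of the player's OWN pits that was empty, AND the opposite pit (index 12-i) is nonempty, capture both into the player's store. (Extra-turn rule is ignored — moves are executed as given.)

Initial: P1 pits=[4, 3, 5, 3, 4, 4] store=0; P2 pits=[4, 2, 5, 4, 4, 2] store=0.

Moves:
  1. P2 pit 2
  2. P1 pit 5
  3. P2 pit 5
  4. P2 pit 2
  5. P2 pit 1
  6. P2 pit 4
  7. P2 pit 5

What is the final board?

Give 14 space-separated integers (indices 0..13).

Answer: 7 5 6 4 4 0 1 5 0 1 7 0 0 4

Derivation:
Move 1: P2 pit2 -> P1=[5,3,5,3,4,4](0) P2=[4,2,0,5,5,3](1)
Move 2: P1 pit5 -> P1=[5,3,5,3,4,0](1) P2=[5,3,1,5,5,3](1)
Move 3: P2 pit5 -> P1=[6,4,5,3,4,0](1) P2=[5,3,1,5,5,0](2)
Move 4: P2 pit2 -> P1=[6,4,5,3,4,0](1) P2=[5,3,0,6,5,0](2)
Move 5: P2 pit1 -> P1=[6,4,5,3,4,0](1) P2=[5,0,1,7,6,0](2)
Move 6: P2 pit4 -> P1=[7,5,6,4,4,0](1) P2=[5,0,1,7,0,1](3)
Move 7: P2 pit5 -> P1=[7,5,6,4,4,0](1) P2=[5,0,1,7,0,0](4)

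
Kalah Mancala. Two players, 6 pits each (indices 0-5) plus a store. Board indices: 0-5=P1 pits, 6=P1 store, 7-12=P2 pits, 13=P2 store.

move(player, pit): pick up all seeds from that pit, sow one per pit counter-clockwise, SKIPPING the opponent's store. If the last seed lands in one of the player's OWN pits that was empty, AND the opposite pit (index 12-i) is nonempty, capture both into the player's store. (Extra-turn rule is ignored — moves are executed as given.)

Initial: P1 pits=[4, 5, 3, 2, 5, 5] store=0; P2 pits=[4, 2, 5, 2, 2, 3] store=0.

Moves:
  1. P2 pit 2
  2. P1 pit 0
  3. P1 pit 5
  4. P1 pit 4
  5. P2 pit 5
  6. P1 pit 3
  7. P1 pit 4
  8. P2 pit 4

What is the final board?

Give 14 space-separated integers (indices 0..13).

Answer: 2 8 5 0 0 3 3 6 4 2 5 0 1 3

Derivation:
Move 1: P2 pit2 -> P1=[5,5,3,2,5,5](0) P2=[4,2,0,3,3,4](1)
Move 2: P1 pit0 -> P1=[0,6,4,3,6,6](0) P2=[4,2,0,3,3,4](1)
Move 3: P1 pit5 -> P1=[0,6,4,3,6,0](1) P2=[5,3,1,4,4,4](1)
Move 4: P1 pit4 -> P1=[0,6,4,3,0,1](2) P2=[6,4,2,5,4,4](1)
Move 5: P2 pit5 -> P1=[1,7,5,3,0,1](2) P2=[6,4,2,5,4,0](2)
Move 6: P1 pit3 -> P1=[1,7,5,0,1,2](3) P2=[6,4,2,5,4,0](2)
Move 7: P1 pit4 -> P1=[1,7,5,0,0,3](3) P2=[6,4,2,5,4,0](2)
Move 8: P2 pit4 -> P1=[2,8,5,0,0,3](3) P2=[6,4,2,5,0,1](3)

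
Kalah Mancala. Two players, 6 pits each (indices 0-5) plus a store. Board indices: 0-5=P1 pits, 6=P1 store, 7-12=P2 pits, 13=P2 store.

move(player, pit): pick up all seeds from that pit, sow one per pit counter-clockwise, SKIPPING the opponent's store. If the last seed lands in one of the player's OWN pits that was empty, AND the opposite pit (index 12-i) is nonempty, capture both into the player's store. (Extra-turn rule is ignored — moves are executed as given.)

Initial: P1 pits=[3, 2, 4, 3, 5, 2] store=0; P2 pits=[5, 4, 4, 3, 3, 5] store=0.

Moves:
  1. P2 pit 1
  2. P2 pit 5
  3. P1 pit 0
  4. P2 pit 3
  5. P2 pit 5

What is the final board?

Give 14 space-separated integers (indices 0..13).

Move 1: P2 pit1 -> P1=[3,2,4,3,5,2](0) P2=[5,0,5,4,4,6](0)
Move 2: P2 pit5 -> P1=[4,3,5,4,6,2](0) P2=[5,0,5,4,4,0](1)
Move 3: P1 pit0 -> P1=[0,4,6,5,7,2](0) P2=[5,0,5,4,4,0](1)
Move 4: P2 pit3 -> P1=[1,4,6,5,7,2](0) P2=[5,0,5,0,5,1](2)
Move 5: P2 pit5 -> P1=[1,4,6,5,7,2](0) P2=[5,0,5,0,5,0](3)

Answer: 1 4 6 5 7 2 0 5 0 5 0 5 0 3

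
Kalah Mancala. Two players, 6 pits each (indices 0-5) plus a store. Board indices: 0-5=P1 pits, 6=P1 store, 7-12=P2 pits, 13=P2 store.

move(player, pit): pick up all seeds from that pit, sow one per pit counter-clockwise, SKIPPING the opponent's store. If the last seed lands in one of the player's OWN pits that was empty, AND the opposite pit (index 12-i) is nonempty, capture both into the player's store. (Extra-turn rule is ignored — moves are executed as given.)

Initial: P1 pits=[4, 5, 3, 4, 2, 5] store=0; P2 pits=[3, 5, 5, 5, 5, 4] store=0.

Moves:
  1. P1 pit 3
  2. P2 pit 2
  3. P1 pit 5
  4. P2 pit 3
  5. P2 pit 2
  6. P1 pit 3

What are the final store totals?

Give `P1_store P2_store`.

Move 1: P1 pit3 -> P1=[4,5,3,0,3,6](1) P2=[4,5,5,5,5,4](0)
Move 2: P2 pit2 -> P1=[5,5,3,0,3,6](1) P2=[4,5,0,6,6,5](1)
Move 3: P1 pit5 -> P1=[5,5,3,0,3,0](2) P2=[5,6,1,7,7,5](1)
Move 4: P2 pit3 -> P1=[6,6,4,1,3,0](2) P2=[5,6,1,0,8,6](2)
Move 5: P2 pit2 -> P1=[6,6,0,1,3,0](2) P2=[5,6,0,0,8,6](7)
Move 6: P1 pit3 -> P1=[6,6,0,0,4,0](2) P2=[5,6,0,0,8,6](7)

Answer: 2 7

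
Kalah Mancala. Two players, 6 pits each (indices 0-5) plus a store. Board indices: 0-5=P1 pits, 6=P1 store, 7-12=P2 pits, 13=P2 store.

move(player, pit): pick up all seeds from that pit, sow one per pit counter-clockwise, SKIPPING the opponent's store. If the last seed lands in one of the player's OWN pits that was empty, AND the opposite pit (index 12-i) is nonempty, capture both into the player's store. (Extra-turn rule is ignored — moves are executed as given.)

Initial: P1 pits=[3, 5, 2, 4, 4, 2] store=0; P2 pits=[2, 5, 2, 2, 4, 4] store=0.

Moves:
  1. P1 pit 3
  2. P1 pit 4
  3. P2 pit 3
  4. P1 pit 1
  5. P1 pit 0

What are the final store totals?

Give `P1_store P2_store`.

Move 1: P1 pit3 -> P1=[3,5,2,0,5,3](1) P2=[3,5,2,2,4,4](0)
Move 2: P1 pit4 -> P1=[3,5,2,0,0,4](2) P2=[4,6,3,2,4,4](0)
Move 3: P2 pit3 -> P1=[3,5,2,0,0,4](2) P2=[4,6,3,0,5,5](0)
Move 4: P1 pit1 -> P1=[3,0,3,1,1,5](3) P2=[4,6,3,0,5,5](0)
Move 5: P1 pit0 -> P1=[0,1,4,2,1,5](3) P2=[4,6,3,0,5,5](0)

Answer: 3 0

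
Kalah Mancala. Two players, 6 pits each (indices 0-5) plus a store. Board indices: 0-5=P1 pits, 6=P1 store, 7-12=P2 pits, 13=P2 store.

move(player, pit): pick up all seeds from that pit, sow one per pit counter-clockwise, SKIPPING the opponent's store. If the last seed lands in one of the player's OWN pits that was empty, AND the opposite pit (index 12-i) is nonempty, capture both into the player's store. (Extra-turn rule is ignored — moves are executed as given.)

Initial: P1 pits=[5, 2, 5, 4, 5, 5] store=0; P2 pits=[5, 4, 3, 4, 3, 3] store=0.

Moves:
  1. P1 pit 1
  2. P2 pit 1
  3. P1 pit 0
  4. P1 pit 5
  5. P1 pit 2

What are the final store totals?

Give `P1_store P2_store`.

Move 1: P1 pit1 -> P1=[5,0,6,5,5,5](0) P2=[5,4,3,4,3,3](0)
Move 2: P2 pit1 -> P1=[5,0,6,5,5,5](0) P2=[5,0,4,5,4,4](0)
Move 3: P1 pit0 -> P1=[0,1,7,6,6,6](0) P2=[5,0,4,5,4,4](0)
Move 4: P1 pit5 -> P1=[0,1,7,6,6,0](1) P2=[6,1,5,6,5,4](0)
Move 5: P1 pit2 -> P1=[0,1,0,7,7,1](2) P2=[7,2,6,6,5,4](0)

Answer: 2 0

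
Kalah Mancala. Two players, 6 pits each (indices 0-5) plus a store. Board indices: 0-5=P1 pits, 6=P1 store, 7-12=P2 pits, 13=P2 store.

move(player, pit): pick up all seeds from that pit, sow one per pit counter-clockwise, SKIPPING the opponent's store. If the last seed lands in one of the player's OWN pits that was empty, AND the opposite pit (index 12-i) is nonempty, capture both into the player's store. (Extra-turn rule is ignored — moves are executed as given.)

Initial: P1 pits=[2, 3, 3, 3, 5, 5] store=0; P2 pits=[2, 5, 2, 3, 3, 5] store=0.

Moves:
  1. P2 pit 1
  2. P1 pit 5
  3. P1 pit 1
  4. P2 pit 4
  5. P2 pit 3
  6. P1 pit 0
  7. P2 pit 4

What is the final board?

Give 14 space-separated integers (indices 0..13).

Move 1: P2 pit1 -> P1=[2,3,3,3,5,5](0) P2=[2,0,3,4,4,6](1)
Move 2: P1 pit5 -> P1=[2,3,3,3,5,0](1) P2=[3,1,4,5,4,6](1)
Move 3: P1 pit1 -> P1=[2,0,4,4,6,0](1) P2=[3,1,4,5,4,6](1)
Move 4: P2 pit4 -> P1=[3,1,4,4,6,0](1) P2=[3,1,4,5,0,7](2)
Move 5: P2 pit3 -> P1=[4,2,4,4,6,0](1) P2=[3,1,4,0,1,8](3)
Move 6: P1 pit0 -> P1=[0,3,5,5,7,0](1) P2=[3,1,4,0,1,8](3)
Move 7: P2 pit4 -> P1=[0,3,5,5,7,0](1) P2=[3,1,4,0,0,9](3)

Answer: 0 3 5 5 7 0 1 3 1 4 0 0 9 3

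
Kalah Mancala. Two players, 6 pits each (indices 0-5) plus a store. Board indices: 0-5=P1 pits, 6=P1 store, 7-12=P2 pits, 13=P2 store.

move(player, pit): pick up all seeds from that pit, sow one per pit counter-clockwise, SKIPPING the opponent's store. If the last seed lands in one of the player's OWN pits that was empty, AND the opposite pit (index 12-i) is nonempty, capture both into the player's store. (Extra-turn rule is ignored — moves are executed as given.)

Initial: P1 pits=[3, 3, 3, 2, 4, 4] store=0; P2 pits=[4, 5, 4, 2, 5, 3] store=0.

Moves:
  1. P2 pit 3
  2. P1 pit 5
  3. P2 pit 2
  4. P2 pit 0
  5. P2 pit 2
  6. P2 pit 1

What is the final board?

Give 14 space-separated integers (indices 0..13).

Move 1: P2 pit3 -> P1=[3,3,3,2,4,4](0) P2=[4,5,4,0,6,4](0)
Move 2: P1 pit5 -> P1=[3,3,3,2,4,0](1) P2=[5,6,5,0,6,4](0)
Move 3: P2 pit2 -> P1=[4,3,3,2,4,0](1) P2=[5,6,0,1,7,5](1)
Move 4: P2 pit0 -> P1=[4,3,3,2,4,0](1) P2=[0,7,1,2,8,6](1)
Move 5: P2 pit2 -> P1=[4,3,3,2,4,0](1) P2=[0,7,0,3,8,6](1)
Move 6: P2 pit1 -> P1=[5,4,3,2,4,0](1) P2=[0,0,1,4,9,7](2)

Answer: 5 4 3 2 4 0 1 0 0 1 4 9 7 2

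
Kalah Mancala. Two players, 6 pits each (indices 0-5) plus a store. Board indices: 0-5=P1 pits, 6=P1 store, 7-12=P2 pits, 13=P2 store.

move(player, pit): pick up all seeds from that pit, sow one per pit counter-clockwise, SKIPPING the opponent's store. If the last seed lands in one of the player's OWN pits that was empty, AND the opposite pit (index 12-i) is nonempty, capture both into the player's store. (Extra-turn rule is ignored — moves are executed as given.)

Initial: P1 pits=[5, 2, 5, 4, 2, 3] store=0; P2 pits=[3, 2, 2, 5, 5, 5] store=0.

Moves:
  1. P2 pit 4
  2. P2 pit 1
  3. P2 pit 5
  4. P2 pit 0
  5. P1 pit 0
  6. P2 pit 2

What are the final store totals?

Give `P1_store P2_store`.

Move 1: P2 pit4 -> P1=[6,3,6,4,2,3](0) P2=[3,2,2,5,0,6](1)
Move 2: P2 pit1 -> P1=[6,3,6,4,2,3](0) P2=[3,0,3,6,0,6](1)
Move 3: P2 pit5 -> P1=[7,4,7,5,3,3](0) P2=[3,0,3,6,0,0](2)
Move 4: P2 pit0 -> P1=[7,4,7,5,3,3](0) P2=[0,1,4,7,0,0](2)
Move 5: P1 pit0 -> P1=[0,5,8,6,4,4](1) P2=[1,1,4,7,0,0](2)
Move 6: P2 pit2 -> P1=[0,5,8,6,4,4](1) P2=[1,1,0,8,1,1](3)

Answer: 1 3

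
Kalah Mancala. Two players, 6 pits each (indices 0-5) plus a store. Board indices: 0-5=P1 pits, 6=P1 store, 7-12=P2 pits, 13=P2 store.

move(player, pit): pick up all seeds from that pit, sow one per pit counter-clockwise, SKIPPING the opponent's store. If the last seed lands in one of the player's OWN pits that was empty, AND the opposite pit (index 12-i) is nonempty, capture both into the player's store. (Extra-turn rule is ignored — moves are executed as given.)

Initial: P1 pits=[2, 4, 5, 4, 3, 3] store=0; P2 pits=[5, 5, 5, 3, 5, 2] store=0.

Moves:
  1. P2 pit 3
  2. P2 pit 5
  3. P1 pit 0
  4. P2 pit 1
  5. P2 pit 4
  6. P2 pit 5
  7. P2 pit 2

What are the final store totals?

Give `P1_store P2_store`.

Answer: 0 6

Derivation:
Move 1: P2 pit3 -> P1=[2,4,5,4,3,3](0) P2=[5,5,5,0,6,3](1)
Move 2: P2 pit5 -> P1=[3,5,5,4,3,3](0) P2=[5,5,5,0,6,0](2)
Move 3: P1 pit0 -> P1=[0,6,6,5,3,3](0) P2=[5,5,5,0,6,0](2)
Move 4: P2 pit1 -> P1=[0,6,6,5,3,3](0) P2=[5,0,6,1,7,1](3)
Move 5: P2 pit4 -> P1=[1,7,7,6,4,3](0) P2=[5,0,6,1,0,2](4)
Move 6: P2 pit5 -> P1=[2,7,7,6,4,3](0) P2=[5,0,6,1,0,0](5)
Move 7: P2 pit2 -> P1=[3,8,7,6,4,3](0) P2=[5,0,0,2,1,1](6)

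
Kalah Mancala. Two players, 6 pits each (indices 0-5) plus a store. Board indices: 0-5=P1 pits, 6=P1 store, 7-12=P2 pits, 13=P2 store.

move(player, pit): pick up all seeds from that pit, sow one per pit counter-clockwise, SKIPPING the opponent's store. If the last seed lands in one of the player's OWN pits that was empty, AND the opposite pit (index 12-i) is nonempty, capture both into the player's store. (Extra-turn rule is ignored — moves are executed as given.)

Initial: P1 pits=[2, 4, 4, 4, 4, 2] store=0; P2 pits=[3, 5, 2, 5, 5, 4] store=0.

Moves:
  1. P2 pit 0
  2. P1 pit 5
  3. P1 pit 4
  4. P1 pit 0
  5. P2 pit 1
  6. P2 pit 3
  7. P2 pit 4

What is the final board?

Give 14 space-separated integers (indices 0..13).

Move 1: P2 pit0 -> P1=[2,4,4,4,4,2](0) P2=[0,6,3,6,5,4](0)
Move 2: P1 pit5 -> P1=[2,4,4,4,4,0](1) P2=[1,6,3,6,5,4](0)
Move 3: P1 pit4 -> P1=[2,4,4,4,0,1](2) P2=[2,7,3,6,5,4](0)
Move 4: P1 pit0 -> P1=[0,5,5,4,0,1](2) P2=[2,7,3,6,5,4](0)
Move 5: P2 pit1 -> P1=[1,6,5,4,0,1](2) P2=[2,0,4,7,6,5](1)
Move 6: P2 pit3 -> P1=[2,7,6,5,0,1](2) P2=[2,0,4,0,7,6](2)
Move 7: P2 pit4 -> P1=[3,8,7,6,1,1](2) P2=[2,0,4,0,0,7](3)

Answer: 3 8 7 6 1 1 2 2 0 4 0 0 7 3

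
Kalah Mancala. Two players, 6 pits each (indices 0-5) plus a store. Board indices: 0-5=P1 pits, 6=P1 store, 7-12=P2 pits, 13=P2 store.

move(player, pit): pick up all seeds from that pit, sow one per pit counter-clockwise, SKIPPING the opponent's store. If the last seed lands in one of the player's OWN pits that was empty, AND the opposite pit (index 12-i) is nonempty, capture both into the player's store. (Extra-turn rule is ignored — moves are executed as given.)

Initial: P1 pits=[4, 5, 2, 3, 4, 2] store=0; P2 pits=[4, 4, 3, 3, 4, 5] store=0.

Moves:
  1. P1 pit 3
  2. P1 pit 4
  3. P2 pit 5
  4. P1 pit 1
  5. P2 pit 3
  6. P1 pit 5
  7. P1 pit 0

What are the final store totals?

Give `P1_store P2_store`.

Answer: 12 2

Derivation:
Move 1: P1 pit3 -> P1=[4,5,2,0,5,3](1) P2=[4,4,3,3,4,5](0)
Move 2: P1 pit4 -> P1=[4,5,2,0,0,4](2) P2=[5,5,4,3,4,5](0)
Move 3: P2 pit5 -> P1=[5,6,3,1,0,4](2) P2=[5,5,4,3,4,0](1)
Move 4: P1 pit1 -> P1=[5,0,4,2,1,5](3) P2=[6,5,4,3,4,0](1)
Move 5: P2 pit3 -> P1=[5,0,4,2,1,5](3) P2=[6,5,4,0,5,1](2)
Move 6: P1 pit5 -> P1=[5,0,4,2,1,0](4) P2=[7,6,5,1,5,1](2)
Move 7: P1 pit0 -> P1=[0,1,5,3,2,0](12) P2=[0,6,5,1,5,1](2)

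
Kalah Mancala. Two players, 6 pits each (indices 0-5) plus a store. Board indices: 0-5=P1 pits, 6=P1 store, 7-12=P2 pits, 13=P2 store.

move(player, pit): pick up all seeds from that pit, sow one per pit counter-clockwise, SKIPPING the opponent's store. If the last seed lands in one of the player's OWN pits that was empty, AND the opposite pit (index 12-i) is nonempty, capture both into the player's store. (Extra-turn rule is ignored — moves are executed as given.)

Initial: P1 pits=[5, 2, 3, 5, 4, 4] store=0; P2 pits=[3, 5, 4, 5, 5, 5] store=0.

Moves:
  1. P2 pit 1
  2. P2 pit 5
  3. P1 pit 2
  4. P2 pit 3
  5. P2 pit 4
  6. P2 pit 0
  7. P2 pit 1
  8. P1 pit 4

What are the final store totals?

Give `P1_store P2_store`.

Move 1: P2 pit1 -> P1=[5,2,3,5,4,4](0) P2=[3,0,5,6,6,6](1)
Move 2: P2 pit5 -> P1=[6,3,4,6,5,4](0) P2=[3,0,5,6,6,0](2)
Move 3: P1 pit2 -> P1=[6,3,0,7,6,5](1) P2=[3,0,5,6,6,0](2)
Move 4: P2 pit3 -> P1=[7,4,1,7,6,5](1) P2=[3,0,5,0,7,1](3)
Move 5: P2 pit4 -> P1=[8,5,2,8,7,5](1) P2=[3,0,5,0,0,2](4)
Move 6: P2 pit0 -> P1=[8,5,0,8,7,5](1) P2=[0,1,6,0,0,2](7)
Move 7: P2 pit1 -> P1=[8,5,0,8,7,5](1) P2=[0,0,7,0,0,2](7)
Move 8: P1 pit4 -> P1=[8,5,0,8,0,6](2) P2=[1,1,8,1,1,2](7)

Answer: 2 7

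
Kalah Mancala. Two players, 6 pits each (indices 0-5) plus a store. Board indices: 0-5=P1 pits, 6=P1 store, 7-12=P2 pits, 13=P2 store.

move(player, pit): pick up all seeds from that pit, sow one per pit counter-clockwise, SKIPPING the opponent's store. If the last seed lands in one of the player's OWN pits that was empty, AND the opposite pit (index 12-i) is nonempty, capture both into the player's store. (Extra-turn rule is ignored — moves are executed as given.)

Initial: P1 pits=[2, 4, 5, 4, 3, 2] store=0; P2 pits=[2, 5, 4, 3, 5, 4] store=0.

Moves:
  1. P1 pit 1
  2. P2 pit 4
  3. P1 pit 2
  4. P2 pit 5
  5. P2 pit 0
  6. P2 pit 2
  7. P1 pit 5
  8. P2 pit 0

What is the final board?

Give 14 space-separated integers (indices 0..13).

Answer: 5 3 1 7 5 0 2 0 9 1 5 1 1 3

Derivation:
Move 1: P1 pit1 -> P1=[2,0,6,5,4,3](0) P2=[2,5,4,3,5,4](0)
Move 2: P2 pit4 -> P1=[3,1,7,5,4,3](0) P2=[2,5,4,3,0,5](1)
Move 3: P1 pit2 -> P1=[3,1,0,6,5,4](1) P2=[3,6,5,3,0,5](1)
Move 4: P2 pit5 -> P1=[4,2,1,7,5,4](1) P2=[3,6,5,3,0,0](2)
Move 5: P2 pit0 -> P1=[4,2,1,7,5,4](1) P2=[0,7,6,4,0,0](2)
Move 6: P2 pit2 -> P1=[5,3,1,7,5,4](1) P2=[0,7,0,5,1,1](3)
Move 7: P1 pit5 -> P1=[5,3,1,7,5,0](2) P2=[1,8,1,5,1,1](3)
Move 8: P2 pit0 -> P1=[5,3,1,7,5,0](2) P2=[0,9,1,5,1,1](3)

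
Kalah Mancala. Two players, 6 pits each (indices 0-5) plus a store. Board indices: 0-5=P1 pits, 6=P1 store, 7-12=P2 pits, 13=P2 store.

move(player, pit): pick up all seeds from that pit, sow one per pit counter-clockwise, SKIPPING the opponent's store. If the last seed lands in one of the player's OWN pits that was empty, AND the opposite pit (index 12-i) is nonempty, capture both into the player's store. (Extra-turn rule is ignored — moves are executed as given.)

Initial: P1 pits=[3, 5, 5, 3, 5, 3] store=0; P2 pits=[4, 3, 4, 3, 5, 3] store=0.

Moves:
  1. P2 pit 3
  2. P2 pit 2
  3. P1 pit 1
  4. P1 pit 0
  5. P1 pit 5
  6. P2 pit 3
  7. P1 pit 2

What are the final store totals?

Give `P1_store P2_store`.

Move 1: P2 pit3 -> P1=[3,5,5,3,5,3](0) P2=[4,3,4,0,6,4](1)
Move 2: P2 pit2 -> P1=[3,5,5,3,5,3](0) P2=[4,3,0,1,7,5](2)
Move 3: P1 pit1 -> P1=[3,0,6,4,6,4](1) P2=[4,3,0,1,7,5](2)
Move 4: P1 pit0 -> P1=[0,1,7,5,6,4](1) P2=[4,3,0,1,7,5](2)
Move 5: P1 pit5 -> P1=[0,1,7,5,6,0](2) P2=[5,4,1,1,7,5](2)
Move 6: P2 pit3 -> P1=[0,1,7,5,6,0](2) P2=[5,4,1,0,8,5](2)
Move 7: P1 pit2 -> P1=[0,1,0,6,7,1](3) P2=[6,5,2,0,8,5](2)

Answer: 3 2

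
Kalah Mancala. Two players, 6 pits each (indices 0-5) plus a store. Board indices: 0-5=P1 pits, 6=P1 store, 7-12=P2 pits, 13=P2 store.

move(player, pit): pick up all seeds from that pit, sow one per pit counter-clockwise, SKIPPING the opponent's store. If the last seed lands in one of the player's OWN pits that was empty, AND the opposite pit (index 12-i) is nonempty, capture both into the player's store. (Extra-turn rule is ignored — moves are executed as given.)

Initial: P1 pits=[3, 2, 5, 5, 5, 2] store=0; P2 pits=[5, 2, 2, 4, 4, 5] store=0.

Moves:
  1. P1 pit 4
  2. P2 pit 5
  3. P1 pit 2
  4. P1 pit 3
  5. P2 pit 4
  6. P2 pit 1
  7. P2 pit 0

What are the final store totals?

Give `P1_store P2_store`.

Move 1: P1 pit4 -> P1=[3,2,5,5,0,3](1) P2=[6,3,3,4,4,5](0)
Move 2: P2 pit5 -> P1=[4,3,6,6,0,3](1) P2=[6,3,3,4,4,0](1)
Move 3: P1 pit2 -> P1=[4,3,0,7,1,4](2) P2=[7,4,3,4,4,0](1)
Move 4: P1 pit3 -> P1=[4,3,0,0,2,5](3) P2=[8,5,4,5,4,0](1)
Move 5: P2 pit4 -> P1=[5,4,0,0,2,5](3) P2=[8,5,4,5,0,1](2)
Move 6: P2 pit1 -> P1=[5,4,0,0,2,5](3) P2=[8,0,5,6,1,2](3)
Move 7: P2 pit0 -> P1=[6,5,0,0,2,5](3) P2=[0,1,6,7,2,3](4)

Answer: 3 4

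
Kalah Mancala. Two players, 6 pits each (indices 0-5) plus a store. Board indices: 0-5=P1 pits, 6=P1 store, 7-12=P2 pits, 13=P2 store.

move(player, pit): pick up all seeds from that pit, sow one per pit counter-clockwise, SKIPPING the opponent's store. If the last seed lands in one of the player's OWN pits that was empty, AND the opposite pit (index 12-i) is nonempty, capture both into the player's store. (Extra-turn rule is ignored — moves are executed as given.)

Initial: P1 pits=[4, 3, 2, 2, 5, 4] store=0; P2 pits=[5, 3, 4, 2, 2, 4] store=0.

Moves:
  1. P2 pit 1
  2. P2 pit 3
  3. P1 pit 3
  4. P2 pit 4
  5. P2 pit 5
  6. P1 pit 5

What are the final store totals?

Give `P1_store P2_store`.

Move 1: P2 pit1 -> P1=[4,3,2,2,5,4](0) P2=[5,0,5,3,3,4](0)
Move 2: P2 pit3 -> P1=[4,3,2,2,5,4](0) P2=[5,0,5,0,4,5](1)
Move 3: P1 pit3 -> P1=[4,3,2,0,6,5](0) P2=[5,0,5,0,4,5](1)
Move 4: P2 pit4 -> P1=[5,4,2,0,6,5](0) P2=[5,0,5,0,0,6](2)
Move 5: P2 pit5 -> P1=[6,5,3,1,7,5](0) P2=[5,0,5,0,0,0](3)
Move 6: P1 pit5 -> P1=[6,5,3,1,7,0](1) P2=[6,1,6,1,0,0](3)

Answer: 1 3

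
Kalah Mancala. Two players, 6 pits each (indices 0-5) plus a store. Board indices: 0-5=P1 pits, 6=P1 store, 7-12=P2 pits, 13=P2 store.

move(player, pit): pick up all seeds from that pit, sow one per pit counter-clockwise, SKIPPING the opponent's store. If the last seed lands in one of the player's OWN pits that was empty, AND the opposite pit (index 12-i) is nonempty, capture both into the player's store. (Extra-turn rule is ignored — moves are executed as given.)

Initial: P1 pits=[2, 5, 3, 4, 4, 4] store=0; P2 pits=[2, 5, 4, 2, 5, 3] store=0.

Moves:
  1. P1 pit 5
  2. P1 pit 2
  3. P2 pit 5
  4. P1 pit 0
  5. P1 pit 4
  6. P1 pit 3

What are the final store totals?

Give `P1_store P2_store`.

Move 1: P1 pit5 -> P1=[2,5,3,4,4,0](1) P2=[3,6,5,2,5,3](0)
Move 2: P1 pit2 -> P1=[2,5,0,5,5,0](5) P2=[0,6,5,2,5,3](0)
Move 3: P2 pit5 -> P1=[3,6,0,5,5,0](5) P2=[0,6,5,2,5,0](1)
Move 4: P1 pit0 -> P1=[0,7,1,6,5,0](5) P2=[0,6,5,2,5,0](1)
Move 5: P1 pit4 -> P1=[0,7,1,6,0,1](6) P2=[1,7,6,2,5,0](1)
Move 6: P1 pit3 -> P1=[0,7,1,0,1,2](7) P2=[2,8,7,2,5,0](1)

Answer: 7 1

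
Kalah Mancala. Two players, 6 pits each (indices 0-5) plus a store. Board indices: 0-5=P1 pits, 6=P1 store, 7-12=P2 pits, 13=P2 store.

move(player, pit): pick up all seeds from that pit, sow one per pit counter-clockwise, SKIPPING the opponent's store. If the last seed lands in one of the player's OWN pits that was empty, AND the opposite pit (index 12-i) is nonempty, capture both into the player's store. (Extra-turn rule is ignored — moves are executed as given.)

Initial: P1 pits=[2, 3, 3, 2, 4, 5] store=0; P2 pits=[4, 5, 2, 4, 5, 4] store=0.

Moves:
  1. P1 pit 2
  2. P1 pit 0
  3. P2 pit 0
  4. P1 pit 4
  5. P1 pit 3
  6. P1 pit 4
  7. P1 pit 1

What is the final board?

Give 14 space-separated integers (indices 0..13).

Move 1: P1 pit2 -> P1=[2,3,0,3,5,6](0) P2=[4,5,2,4,5,4](0)
Move 2: P1 pit0 -> P1=[0,4,0,3,5,6](5) P2=[4,5,2,0,5,4](0)
Move 3: P2 pit0 -> P1=[0,4,0,3,5,6](5) P2=[0,6,3,1,6,4](0)
Move 4: P1 pit4 -> P1=[0,4,0,3,0,7](6) P2=[1,7,4,1,6,4](0)
Move 5: P1 pit3 -> P1=[0,4,0,0,1,8](7) P2=[1,7,4,1,6,4](0)
Move 6: P1 pit4 -> P1=[0,4,0,0,0,9](7) P2=[1,7,4,1,6,4](0)
Move 7: P1 pit1 -> P1=[0,0,1,1,1,10](7) P2=[1,7,4,1,6,4](0)

Answer: 0 0 1 1 1 10 7 1 7 4 1 6 4 0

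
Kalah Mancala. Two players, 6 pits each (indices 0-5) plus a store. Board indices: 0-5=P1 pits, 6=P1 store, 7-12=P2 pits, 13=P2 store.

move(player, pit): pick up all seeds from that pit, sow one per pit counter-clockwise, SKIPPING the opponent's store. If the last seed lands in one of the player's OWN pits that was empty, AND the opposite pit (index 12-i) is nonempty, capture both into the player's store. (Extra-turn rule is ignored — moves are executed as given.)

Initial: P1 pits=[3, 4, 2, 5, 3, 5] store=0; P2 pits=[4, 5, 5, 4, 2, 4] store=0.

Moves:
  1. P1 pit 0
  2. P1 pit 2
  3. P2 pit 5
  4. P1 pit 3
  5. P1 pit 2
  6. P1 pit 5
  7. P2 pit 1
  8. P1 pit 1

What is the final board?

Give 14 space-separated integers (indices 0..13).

Answer: 2 0 1 1 6 1 10 7 1 2 7 4 2 2

Derivation:
Move 1: P1 pit0 -> P1=[0,5,3,6,3,5](0) P2=[4,5,5,4,2,4](0)
Move 2: P1 pit2 -> P1=[0,5,0,7,4,6](0) P2=[4,5,5,4,2,4](0)
Move 3: P2 pit5 -> P1=[1,6,1,7,4,6](0) P2=[4,5,5,4,2,0](1)
Move 4: P1 pit3 -> P1=[1,6,1,0,5,7](1) P2=[5,6,6,5,2,0](1)
Move 5: P1 pit2 -> P1=[1,6,0,0,5,7](8) P2=[5,6,0,5,2,0](1)
Move 6: P1 pit5 -> P1=[1,6,0,0,5,0](9) P2=[6,7,1,6,3,1](1)
Move 7: P2 pit1 -> P1=[2,7,0,0,5,0](9) P2=[6,0,2,7,4,2](2)
Move 8: P1 pit1 -> P1=[2,0,1,1,6,1](10) P2=[7,1,2,7,4,2](2)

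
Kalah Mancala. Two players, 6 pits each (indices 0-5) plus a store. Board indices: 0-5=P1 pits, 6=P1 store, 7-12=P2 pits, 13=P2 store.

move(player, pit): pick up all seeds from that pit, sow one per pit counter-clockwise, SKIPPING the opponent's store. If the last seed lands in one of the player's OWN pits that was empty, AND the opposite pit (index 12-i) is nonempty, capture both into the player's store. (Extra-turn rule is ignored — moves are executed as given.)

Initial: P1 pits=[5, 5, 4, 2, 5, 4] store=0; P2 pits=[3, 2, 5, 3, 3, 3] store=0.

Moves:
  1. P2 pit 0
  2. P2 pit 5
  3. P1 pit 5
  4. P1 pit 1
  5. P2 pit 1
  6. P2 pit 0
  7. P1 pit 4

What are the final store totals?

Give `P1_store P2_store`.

Move 1: P2 pit0 -> P1=[5,5,4,2,5,4](0) P2=[0,3,6,4,3,3](0)
Move 2: P2 pit5 -> P1=[6,6,4,2,5,4](0) P2=[0,3,6,4,3,0](1)
Move 3: P1 pit5 -> P1=[6,6,4,2,5,0](1) P2=[1,4,7,4,3,0](1)
Move 4: P1 pit1 -> P1=[6,0,5,3,6,1](2) P2=[2,4,7,4,3,0](1)
Move 5: P2 pit1 -> P1=[0,0,5,3,6,1](2) P2=[2,0,8,5,4,0](8)
Move 6: P2 pit0 -> P1=[0,0,5,3,6,1](2) P2=[0,1,9,5,4,0](8)
Move 7: P1 pit4 -> P1=[0,0,5,3,0,2](3) P2=[1,2,10,6,4,0](8)

Answer: 3 8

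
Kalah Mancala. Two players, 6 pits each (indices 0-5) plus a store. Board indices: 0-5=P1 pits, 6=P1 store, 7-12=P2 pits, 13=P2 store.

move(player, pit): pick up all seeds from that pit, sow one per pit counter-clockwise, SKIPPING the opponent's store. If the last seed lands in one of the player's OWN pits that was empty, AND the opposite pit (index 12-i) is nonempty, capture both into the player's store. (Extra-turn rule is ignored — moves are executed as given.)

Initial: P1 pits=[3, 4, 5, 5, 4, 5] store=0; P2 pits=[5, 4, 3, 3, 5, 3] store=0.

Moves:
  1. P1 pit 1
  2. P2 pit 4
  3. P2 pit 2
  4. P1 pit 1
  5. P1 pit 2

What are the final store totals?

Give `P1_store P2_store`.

Move 1: P1 pit1 -> P1=[3,0,6,6,5,6](0) P2=[5,4,3,3,5,3](0)
Move 2: P2 pit4 -> P1=[4,1,7,6,5,6](0) P2=[5,4,3,3,0,4](1)
Move 3: P2 pit2 -> P1=[4,1,7,6,5,6](0) P2=[5,4,0,4,1,5](1)
Move 4: P1 pit1 -> P1=[4,0,8,6,5,6](0) P2=[5,4,0,4,1,5](1)
Move 5: P1 pit2 -> P1=[4,0,0,7,6,7](1) P2=[6,5,1,5,1,5](1)

Answer: 1 1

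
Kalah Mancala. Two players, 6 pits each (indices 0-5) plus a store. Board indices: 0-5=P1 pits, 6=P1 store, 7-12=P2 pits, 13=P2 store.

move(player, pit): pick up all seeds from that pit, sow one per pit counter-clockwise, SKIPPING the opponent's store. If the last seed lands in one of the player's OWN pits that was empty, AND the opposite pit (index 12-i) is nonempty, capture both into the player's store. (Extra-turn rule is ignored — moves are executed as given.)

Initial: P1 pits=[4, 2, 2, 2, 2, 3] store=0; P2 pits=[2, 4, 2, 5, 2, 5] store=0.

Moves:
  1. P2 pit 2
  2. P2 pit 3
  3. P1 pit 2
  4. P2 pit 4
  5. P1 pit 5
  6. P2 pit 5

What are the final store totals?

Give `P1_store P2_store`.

Answer: 1 3

Derivation:
Move 1: P2 pit2 -> P1=[4,2,2,2,2,3](0) P2=[2,4,0,6,3,5](0)
Move 2: P2 pit3 -> P1=[5,3,3,2,2,3](0) P2=[2,4,0,0,4,6](1)
Move 3: P1 pit2 -> P1=[5,3,0,3,3,4](0) P2=[2,4,0,0,4,6](1)
Move 4: P2 pit4 -> P1=[6,4,0,3,3,4](0) P2=[2,4,0,0,0,7](2)
Move 5: P1 pit5 -> P1=[6,4,0,3,3,0](1) P2=[3,5,1,0,0,7](2)
Move 6: P2 pit5 -> P1=[7,5,1,4,4,1](1) P2=[3,5,1,0,0,0](3)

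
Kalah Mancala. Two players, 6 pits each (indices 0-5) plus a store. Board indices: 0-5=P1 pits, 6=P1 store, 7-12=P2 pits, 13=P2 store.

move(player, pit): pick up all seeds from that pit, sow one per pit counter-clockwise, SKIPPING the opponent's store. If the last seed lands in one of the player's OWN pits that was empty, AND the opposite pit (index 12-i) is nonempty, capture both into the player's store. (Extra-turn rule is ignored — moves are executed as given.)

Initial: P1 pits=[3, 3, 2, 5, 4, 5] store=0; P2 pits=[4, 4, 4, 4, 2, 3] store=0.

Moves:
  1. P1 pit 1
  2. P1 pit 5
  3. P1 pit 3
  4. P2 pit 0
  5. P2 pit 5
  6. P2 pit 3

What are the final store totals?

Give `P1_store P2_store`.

Answer: 2 3

Derivation:
Move 1: P1 pit1 -> P1=[3,0,3,6,5,5](0) P2=[4,4,4,4,2,3](0)
Move 2: P1 pit5 -> P1=[3,0,3,6,5,0](1) P2=[5,5,5,5,2,3](0)
Move 3: P1 pit3 -> P1=[3,0,3,0,6,1](2) P2=[6,6,6,5,2,3](0)
Move 4: P2 pit0 -> P1=[3,0,3,0,6,1](2) P2=[0,7,7,6,3,4](1)
Move 5: P2 pit5 -> P1=[4,1,4,0,6,1](2) P2=[0,7,7,6,3,0](2)
Move 6: P2 pit3 -> P1=[5,2,5,0,6,1](2) P2=[0,7,7,0,4,1](3)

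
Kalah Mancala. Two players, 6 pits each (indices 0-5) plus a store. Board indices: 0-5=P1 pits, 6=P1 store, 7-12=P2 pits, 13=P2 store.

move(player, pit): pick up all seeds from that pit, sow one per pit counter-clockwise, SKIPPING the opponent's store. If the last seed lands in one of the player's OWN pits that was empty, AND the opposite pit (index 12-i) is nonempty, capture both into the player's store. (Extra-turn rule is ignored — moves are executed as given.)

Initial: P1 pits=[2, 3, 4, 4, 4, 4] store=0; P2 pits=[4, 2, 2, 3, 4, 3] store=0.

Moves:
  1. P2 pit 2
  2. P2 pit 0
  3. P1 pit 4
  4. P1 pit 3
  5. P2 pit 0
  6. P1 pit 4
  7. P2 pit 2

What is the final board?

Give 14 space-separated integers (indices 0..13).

Answer: 2 3 4 0 0 7 2 0 5 0 6 7 3 0

Derivation:
Move 1: P2 pit2 -> P1=[2,3,4,4,4,4](0) P2=[4,2,0,4,5,3](0)
Move 2: P2 pit0 -> P1=[2,3,4,4,4,4](0) P2=[0,3,1,5,6,3](0)
Move 3: P1 pit4 -> P1=[2,3,4,4,0,5](1) P2=[1,4,1,5,6,3](0)
Move 4: P1 pit3 -> P1=[2,3,4,0,1,6](2) P2=[2,4,1,5,6,3](0)
Move 5: P2 pit0 -> P1=[2,3,4,0,1,6](2) P2=[0,5,2,5,6,3](0)
Move 6: P1 pit4 -> P1=[2,3,4,0,0,7](2) P2=[0,5,2,5,6,3](0)
Move 7: P2 pit2 -> P1=[2,3,4,0,0,7](2) P2=[0,5,0,6,7,3](0)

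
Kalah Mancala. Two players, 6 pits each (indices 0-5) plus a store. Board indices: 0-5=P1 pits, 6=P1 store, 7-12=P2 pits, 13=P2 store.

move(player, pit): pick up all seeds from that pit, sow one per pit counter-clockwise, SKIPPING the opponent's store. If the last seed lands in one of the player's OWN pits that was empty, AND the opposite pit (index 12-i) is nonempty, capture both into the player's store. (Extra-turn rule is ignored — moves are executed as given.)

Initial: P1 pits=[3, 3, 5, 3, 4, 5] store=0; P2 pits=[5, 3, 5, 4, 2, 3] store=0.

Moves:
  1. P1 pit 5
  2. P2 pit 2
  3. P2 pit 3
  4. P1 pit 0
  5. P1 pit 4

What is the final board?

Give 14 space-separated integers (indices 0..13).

Move 1: P1 pit5 -> P1=[3,3,5,3,4,0](1) P2=[6,4,6,5,2,3](0)
Move 2: P2 pit2 -> P1=[4,4,5,3,4,0](1) P2=[6,4,0,6,3,4](1)
Move 3: P2 pit3 -> P1=[5,5,6,3,4,0](1) P2=[6,4,0,0,4,5](2)
Move 4: P1 pit0 -> P1=[0,6,7,4,5,0](8) P2=[0,4,0,0,4,5](2)
Move 5: P1 pit4 -> P1=[0,6,7,4,0,1](9) P2=[1,5,1,0,4,5](2)

Answer: 0 6 7 4 0 1 9 1 5 1 0 4 5 2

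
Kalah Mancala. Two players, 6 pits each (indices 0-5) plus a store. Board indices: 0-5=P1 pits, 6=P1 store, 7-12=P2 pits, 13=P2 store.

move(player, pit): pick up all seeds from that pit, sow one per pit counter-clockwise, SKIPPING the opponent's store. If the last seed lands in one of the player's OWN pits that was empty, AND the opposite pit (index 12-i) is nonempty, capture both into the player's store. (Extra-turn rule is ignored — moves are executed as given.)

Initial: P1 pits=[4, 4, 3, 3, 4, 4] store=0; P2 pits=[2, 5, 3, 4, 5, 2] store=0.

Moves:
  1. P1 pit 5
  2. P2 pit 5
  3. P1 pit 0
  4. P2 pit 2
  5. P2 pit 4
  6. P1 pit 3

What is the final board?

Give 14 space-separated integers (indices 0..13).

Move 1: P1 pit5 -> P1=[4,4,3,3,4,0](1) P2=[3,6,4,4,5,2](0)
Move 2: P2 pit5 -> P1=[5,4,3,3,4,0](1) P2=[3,6,4,4,5,0](1)
Move 3: P1 pit0 -> P1=[0,5,4,4,5,0](5) P2=[0,6,4,4,5,0](1)
Move 4: P2 pit2 -> P1=[0,5,4,4,5,0](5) P2=[0,6,0,5,6,1](2)
Move 5: P2 pit4 -> P1=[1,6,5,5,5,0](5) P2=[0,6,0,5,0,2](3)
Move 6: P1 pit3 -> P1=[1,6,5,0,6,1](6) P2=[1,7,0,5,0,2](3)

Answer: 1 6 5 0 6 1 6 1 7 0 5 0 2 3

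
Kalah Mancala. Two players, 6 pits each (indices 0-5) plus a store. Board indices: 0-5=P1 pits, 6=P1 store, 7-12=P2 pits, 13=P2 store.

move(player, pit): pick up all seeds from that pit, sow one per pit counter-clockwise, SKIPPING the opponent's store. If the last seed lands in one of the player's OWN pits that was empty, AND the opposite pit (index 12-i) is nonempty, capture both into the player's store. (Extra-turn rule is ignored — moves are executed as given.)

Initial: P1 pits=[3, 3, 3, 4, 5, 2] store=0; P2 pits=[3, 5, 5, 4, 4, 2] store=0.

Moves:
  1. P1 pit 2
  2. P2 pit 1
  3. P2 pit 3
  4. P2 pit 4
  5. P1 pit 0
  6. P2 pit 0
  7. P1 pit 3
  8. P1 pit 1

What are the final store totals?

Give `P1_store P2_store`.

Answer: 2 6

Derivation:
Move 1: P1 pit2 -> P1=[3,3,0,5,6,3](0) P2=[3,5,5,4,4,2](0)
Move 2: P2 pit1 -> P1=[3,3,0,5,6,3](0) P2=[3,0,6,5,5,3](1)
Move 3: P2 pit3 -> P1=[4,4,0,5,6,3](0) P2=[3,0,6,0,6,4](2)
Move 4: P2 pit4 -> P1=[5,5,1,6,6,3](0) P2=[3,0,6,0,0,5](3)
Move 5: P1 pit0 -> P1=[0,6,2,7,7,4](0) P2=[3,0,6,0,0,5](3)
Move 6: P2 pit0 -> P1=[0,6,0,7,7,4](0) P2=[0,1,7,0,0,5](6)
Move 7: P1 pit3 -> P1=[0,6,0,0,8,5](1) P2=[1,2,8,1,0,5](6)
Move 8: P1 pit1 -> P1=[0,0,1,1,9,6](2) P2=[2,2,8,1,0,5](6)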